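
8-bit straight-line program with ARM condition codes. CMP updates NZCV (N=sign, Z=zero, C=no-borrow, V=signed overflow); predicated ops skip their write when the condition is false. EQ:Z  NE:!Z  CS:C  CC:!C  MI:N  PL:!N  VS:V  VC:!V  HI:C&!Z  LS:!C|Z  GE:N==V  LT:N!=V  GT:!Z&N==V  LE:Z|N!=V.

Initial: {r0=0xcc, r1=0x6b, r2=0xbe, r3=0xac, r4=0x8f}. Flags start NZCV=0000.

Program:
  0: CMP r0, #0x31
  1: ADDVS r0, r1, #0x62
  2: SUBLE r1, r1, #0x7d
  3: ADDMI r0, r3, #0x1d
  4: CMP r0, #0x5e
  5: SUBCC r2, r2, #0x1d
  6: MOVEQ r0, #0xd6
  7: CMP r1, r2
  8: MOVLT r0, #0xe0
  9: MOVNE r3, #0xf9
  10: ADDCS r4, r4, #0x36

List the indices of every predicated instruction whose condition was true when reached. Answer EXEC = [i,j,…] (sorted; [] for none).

[0] flags=1010 → (cmp)
[1] flags=1010 VS?F → skip
[2] flags=1010 LE?T → r1=0xee
[3] flags=1010 MI?T → r0=0xc9
[4] flags=0011 → (cmp)
[5] flags=0011 CC?F → skip
[6] flags=0011 EQ?F → skip
[7] flags=0010 → (cmp)
[8] flags=0010 LT?F → skip
[9] flags=0010 NE?T → r3=0xf9
[10] flags=0010 CS?T → r4=0xc5

EXEC = [2,3,9,10]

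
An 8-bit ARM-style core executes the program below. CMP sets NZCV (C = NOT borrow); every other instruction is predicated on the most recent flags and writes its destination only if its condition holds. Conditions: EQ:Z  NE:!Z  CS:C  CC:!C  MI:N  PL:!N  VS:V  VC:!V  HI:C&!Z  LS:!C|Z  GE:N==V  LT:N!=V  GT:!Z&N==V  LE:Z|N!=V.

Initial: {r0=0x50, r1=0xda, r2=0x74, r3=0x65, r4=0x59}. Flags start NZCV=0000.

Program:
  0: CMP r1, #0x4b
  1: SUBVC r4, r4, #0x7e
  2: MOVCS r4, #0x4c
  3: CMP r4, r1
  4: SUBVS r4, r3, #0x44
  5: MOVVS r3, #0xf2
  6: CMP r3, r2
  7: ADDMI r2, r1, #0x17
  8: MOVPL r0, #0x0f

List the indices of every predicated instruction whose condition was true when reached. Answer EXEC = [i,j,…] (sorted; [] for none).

EXEC = [1,2,7]

[0] flags=1010 → (cmp)
[1] flags=1010 VC?T → r4=0xdb
[2] flags=1010 CS?T → r4=0x4c
[3] flags=0000 → (cmp)
[4] flags=0000 VS?F → skip
[5] flags=0000 VS?F → skip
[6] flags=1000 → (cmp)
[7] flags=1000 MI?T → r2=0xf1
[8] flags=1000 PL?F → skip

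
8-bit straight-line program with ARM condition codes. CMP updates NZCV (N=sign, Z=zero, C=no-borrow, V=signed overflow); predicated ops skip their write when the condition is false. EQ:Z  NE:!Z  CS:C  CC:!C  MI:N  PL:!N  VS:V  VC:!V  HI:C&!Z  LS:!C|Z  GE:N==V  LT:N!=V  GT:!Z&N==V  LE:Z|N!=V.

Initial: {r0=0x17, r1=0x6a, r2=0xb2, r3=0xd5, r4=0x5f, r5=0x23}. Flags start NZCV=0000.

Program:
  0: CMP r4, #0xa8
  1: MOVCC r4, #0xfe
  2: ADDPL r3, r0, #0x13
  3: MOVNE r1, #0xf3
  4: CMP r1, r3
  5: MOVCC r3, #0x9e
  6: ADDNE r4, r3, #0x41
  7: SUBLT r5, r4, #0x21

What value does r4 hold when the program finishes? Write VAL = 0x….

VAL = 0x16

0: ✓ CMP  NZCV=1001
1: ✓ MOVCC  r4←0xfe
2: · ADDPL
3: ✓ MOVNE  r1←0xf3
4: ✓ CMP  NZCV=0010
5: · MOVCC
6: ✓ ADDNE  r4←0x16
7: · SUBLT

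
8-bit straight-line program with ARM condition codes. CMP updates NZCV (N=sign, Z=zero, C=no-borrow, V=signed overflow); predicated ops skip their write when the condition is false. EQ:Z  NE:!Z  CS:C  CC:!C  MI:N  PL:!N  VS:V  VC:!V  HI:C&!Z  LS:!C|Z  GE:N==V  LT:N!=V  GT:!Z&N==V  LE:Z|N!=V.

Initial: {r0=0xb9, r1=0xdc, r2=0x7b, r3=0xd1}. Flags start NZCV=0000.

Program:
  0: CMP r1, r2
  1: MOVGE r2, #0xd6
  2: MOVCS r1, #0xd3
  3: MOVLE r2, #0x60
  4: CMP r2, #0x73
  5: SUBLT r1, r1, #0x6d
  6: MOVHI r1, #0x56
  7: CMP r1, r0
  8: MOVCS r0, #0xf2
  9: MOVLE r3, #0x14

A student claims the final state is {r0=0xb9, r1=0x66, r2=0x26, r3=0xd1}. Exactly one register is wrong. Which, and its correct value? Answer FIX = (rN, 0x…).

0: ✓ CMP  NZCV=0011
1: · MOVGE
2: ✓ MOVCS  r1←0xd3
3: ✓ MOVLE  r2←0x60
4: ✓ CMP  NZCV=1000
5: ✓ SUBLT  r1←0x66
6: · MOVHI
7: ✓ CMP  NZCV=1001
8: · MOVCS
9: · MOVLE

FIX = (r2, 0x60)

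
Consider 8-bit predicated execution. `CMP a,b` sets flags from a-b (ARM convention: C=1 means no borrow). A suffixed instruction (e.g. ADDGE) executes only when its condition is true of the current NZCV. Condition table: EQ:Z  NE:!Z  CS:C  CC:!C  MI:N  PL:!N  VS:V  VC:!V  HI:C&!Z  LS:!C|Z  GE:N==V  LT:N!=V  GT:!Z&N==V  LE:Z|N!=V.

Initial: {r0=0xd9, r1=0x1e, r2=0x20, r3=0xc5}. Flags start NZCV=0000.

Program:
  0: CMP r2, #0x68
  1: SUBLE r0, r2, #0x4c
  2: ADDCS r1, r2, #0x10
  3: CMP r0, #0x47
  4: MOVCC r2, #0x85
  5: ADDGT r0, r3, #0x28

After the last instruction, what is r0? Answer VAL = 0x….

VAL = 0xd4

0: ✓ CMP  NZCV=1000
1: ✓ SUBLE  r0←0xd4
2: · ADDCS
3: ✓ CMP  NZCV=1010
4: · MOVCC
5: · ADDGT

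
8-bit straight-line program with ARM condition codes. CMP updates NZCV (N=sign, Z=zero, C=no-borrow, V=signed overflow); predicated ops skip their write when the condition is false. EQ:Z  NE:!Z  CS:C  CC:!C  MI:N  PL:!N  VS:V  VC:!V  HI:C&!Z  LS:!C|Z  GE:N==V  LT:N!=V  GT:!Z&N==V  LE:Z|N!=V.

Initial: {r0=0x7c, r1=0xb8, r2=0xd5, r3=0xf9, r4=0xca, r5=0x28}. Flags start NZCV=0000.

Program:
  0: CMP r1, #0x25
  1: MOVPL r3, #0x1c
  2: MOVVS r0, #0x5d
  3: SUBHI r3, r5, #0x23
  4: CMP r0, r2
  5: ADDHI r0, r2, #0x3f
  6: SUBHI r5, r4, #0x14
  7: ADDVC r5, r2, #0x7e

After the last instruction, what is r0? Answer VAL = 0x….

VAL = 0x7c

0: ✓ CMP  NZCV=1010
1: · MOVPL
2: · MOVVS
3: ✓ SUBHI  r3←0x05
4: ✓ CMP  NZCV=1001
5: · ADDHI
6: · SUBHI
7: · ADDVC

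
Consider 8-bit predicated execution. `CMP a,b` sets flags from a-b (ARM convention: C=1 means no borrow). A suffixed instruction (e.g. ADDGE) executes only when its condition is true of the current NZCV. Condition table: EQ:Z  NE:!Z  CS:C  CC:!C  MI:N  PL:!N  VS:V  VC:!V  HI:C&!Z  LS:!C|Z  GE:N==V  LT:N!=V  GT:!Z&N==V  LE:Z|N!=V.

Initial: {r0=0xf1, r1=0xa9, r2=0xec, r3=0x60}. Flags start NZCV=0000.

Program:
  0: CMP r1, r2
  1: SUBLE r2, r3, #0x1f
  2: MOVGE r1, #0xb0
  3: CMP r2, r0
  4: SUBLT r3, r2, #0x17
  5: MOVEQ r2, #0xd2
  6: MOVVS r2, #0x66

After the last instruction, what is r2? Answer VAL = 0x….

VAL = 0x41

[0] flags=1000 → (cmp)
[1] flags=1000 LE?T → r2=0x41
[2] flags=1000 GE?F → skip
[3] flags=0000 → (cmp)
[4] flags=0000 LT?F → skip
[5] flags=0000 EQ?F → skip
[6] flags=0000 VS?F → skip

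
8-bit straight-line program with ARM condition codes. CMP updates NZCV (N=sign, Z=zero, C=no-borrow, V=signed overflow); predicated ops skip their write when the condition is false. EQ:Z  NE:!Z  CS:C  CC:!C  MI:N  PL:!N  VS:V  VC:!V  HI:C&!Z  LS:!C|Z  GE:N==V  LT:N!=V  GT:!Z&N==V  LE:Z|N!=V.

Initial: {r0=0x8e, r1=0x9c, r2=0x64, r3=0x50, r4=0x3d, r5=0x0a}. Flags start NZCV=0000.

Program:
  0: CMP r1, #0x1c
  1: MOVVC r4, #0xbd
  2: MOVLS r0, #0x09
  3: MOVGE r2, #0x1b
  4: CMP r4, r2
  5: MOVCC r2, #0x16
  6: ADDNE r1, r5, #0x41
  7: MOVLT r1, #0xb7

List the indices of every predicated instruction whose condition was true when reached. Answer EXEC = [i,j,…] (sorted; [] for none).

EXEC = [1,6,7]

0: ✓ CMP  NZCV=1010
1: ✓ MOVVC  r4←0xbd
2: · MOVLS
3: · MOVGE
4: ✓ CMP  NZCV=0011
5: · MOVCC
6: ✓ ADDNE  r1←0x4b
7: ✓ MOVLT  r1←0xb7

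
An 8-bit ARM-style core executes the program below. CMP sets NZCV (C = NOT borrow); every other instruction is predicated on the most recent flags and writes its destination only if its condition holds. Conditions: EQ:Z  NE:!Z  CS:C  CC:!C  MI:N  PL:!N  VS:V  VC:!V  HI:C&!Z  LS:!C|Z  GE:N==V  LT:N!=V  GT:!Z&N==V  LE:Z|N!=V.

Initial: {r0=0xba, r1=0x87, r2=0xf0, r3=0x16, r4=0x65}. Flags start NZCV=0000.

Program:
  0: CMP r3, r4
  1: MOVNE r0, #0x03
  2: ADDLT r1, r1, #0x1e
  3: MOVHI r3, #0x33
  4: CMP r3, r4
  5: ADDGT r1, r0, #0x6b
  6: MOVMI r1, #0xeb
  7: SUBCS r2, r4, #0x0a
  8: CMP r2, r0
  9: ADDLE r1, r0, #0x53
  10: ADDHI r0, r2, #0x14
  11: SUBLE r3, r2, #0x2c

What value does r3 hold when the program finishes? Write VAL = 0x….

VAL = 0xc4

0: ✓ CMP  NZCV=1000
1: ✓ MOVNE  r0←0x03
2: ✓ ADDLT  r1←0xa5
3: · MOVHI
4: ✓ CMP  NZCV=1000
5: · ADDGT
6: ✓ MOVMI  r1←0xeb
7: · SUBCS
8: ✓ CMP  NZCV=1010
9: ✓ ADDLE  r1←0x56
10: ✓ ADDHI  r0←0x04
11: ✓ SUBLE  r3←0xc4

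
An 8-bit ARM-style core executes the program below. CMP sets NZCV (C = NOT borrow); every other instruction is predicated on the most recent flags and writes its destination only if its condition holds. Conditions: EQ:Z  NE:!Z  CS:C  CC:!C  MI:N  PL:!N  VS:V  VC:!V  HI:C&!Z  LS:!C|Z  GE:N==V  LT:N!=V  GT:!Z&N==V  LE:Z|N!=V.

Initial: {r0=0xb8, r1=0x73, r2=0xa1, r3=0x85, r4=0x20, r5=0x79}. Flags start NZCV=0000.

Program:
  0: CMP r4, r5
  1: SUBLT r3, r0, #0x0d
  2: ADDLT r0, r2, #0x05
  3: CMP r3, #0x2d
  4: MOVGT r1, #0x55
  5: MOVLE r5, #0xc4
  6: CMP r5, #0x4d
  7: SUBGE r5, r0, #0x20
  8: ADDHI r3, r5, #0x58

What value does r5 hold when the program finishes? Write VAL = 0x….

VAL = 0xc4

0: ✓ CMP  NZCV=1000
1: ✓ SUBLT  r3←0xab
2: ✓ ADDLT  r0←0xa6
3: ✓ CMP  NZCV=0011
4: · MOVGT
5: ✓ MOVLE  r5←0xc4
6: ✓ CMP  NZCV=0011
7: · SUBGE
8: ✓ ADDHI  r3←0x1c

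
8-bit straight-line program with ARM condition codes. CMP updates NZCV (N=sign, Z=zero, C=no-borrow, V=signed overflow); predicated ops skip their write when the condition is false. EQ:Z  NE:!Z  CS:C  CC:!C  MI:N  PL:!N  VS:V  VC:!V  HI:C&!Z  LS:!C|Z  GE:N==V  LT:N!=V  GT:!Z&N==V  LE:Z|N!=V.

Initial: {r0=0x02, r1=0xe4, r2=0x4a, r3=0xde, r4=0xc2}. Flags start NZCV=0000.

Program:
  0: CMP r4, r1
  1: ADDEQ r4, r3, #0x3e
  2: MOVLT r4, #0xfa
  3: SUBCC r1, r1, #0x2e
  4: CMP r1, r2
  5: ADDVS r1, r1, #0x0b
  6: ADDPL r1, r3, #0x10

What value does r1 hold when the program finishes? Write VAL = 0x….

VAL = 0xee

[0] flags=1000 → (cmp)
[1] flags=1000 EQ?F → skip
[2] flags=1000 LT?T → r4=0xfa
[3] flags=1000 CC?T → r1=0xb6
[4] flags=0011 → (cmp)
[5] flags=0011 VS?T → r1=0xc1
[6] flags=0011 PL?T → r1=0xee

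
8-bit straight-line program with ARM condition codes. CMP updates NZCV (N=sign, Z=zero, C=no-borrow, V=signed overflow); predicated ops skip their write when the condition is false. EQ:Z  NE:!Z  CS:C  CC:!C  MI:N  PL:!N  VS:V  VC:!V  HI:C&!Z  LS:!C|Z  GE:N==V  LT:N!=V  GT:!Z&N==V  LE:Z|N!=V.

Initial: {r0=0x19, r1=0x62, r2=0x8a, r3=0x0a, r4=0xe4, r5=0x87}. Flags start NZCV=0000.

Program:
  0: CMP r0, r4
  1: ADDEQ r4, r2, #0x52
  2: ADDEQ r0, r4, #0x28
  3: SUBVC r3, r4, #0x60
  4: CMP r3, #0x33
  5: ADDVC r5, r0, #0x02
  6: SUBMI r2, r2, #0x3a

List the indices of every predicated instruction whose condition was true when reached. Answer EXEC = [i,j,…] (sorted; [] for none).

[0] flags=0000 → (cmp)
[1] flags=0000 EQ?F → skip
[2] flags=0000 EQ?F → skip
[3] flags=0000 VC?T → r3=0x84
[4] flags=0011 → (cmp)
[5] flags=0011 VC?F → skip
[6] flags=0011 MI?F → skip

EXEC = [3]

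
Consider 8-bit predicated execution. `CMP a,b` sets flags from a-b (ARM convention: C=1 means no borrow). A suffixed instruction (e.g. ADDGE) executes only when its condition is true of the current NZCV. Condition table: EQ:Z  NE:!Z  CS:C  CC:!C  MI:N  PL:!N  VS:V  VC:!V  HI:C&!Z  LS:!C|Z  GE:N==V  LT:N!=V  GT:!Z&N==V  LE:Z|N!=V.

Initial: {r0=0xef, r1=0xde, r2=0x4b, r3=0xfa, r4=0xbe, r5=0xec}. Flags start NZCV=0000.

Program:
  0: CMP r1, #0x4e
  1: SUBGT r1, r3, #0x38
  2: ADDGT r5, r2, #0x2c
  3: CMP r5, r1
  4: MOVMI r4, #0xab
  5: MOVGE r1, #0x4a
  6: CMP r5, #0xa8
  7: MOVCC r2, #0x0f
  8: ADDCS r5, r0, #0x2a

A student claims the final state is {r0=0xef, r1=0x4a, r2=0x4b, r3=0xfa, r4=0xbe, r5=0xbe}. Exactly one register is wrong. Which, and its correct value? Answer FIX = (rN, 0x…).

[0] flags=1010 → (cmp)
[1] flags=1010 GT?F → skip
[2] flags=1010 GT?F → skip
[3] flags=0010 → (cmp)
[4] flags=0010 MI?F → skip
[5] flags=0010 GE?T → r1=0x4a
[6] flags=0010 → (cmp)
[7] flags=0010 CC?F → skip
[8] flags=0010 CS?T → r5=0x19

FIX = (r5, 0x19)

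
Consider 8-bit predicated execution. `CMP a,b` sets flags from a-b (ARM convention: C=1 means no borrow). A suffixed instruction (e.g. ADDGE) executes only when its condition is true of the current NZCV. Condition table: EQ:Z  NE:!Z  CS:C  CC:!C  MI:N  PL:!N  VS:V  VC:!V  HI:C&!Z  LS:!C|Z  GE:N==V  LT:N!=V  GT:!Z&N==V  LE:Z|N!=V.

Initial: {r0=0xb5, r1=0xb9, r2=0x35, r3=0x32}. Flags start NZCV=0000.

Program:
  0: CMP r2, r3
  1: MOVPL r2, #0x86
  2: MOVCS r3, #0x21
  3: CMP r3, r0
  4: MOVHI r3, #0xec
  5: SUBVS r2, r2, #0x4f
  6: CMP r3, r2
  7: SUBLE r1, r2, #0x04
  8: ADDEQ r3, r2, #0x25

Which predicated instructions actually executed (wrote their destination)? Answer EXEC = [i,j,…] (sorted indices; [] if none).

EXEC = [1,2]

0: ✓ CMP  NZCV=0010
1: ✓ MOVPL  r2←0x86
2: ✓ MOVCS  r3←0x21
3: ✓ CMP  NZCV=0000
4: · MOVHI
5: · SUBVS
6: ✓ CMP  NZCV=1001
7: · SUBLE
8: · ADDEQ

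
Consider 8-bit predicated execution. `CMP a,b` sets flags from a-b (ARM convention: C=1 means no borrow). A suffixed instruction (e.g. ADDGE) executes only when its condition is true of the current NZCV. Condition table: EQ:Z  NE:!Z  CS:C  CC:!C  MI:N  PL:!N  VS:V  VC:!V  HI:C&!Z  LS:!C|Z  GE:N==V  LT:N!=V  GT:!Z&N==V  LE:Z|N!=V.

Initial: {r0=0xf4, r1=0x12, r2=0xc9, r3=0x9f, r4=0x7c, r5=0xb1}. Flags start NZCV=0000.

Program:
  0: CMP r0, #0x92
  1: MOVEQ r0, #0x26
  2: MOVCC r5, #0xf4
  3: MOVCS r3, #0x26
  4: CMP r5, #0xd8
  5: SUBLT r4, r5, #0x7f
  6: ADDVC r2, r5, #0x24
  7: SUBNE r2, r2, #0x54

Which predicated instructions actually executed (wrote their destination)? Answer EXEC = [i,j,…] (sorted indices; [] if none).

[0] flags=0010 → (cmp)
[1] flags=0010 EQ?F → skip
[2] flags=0010 CC?F → skip
[3] flags=0010 CS?T → r3=0x26
[4] flags=1000 → (cmp)
[5] flags=1000 LT?T → r4=0x32
[6] flags=1000 VC?T → r2=0xd5
[7] flags=1000 NE?T → r2=0x81

EXEC = [3,5,6,7]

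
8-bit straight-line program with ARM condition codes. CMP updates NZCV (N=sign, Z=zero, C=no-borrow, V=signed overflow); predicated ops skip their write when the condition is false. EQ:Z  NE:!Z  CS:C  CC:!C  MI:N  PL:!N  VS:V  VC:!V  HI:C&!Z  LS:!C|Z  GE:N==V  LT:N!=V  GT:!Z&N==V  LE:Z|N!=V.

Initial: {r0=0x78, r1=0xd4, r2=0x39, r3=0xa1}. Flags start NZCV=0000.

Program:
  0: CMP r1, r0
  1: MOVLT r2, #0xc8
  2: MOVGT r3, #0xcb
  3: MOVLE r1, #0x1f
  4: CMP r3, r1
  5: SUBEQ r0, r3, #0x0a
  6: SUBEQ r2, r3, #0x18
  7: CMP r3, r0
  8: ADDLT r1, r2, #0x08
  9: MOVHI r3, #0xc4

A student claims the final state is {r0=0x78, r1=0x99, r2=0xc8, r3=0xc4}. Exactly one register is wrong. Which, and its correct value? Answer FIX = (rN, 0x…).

[0] flags=0011 → (cmp)
[1] flags=0011 LT?T → r2=0xc8
[2] flags=0011 GT?F → skip
[3] flags=0011 LE?T → r1=0x1f
[4] flags=1010 → (cmp)
[5] flags=1010 EQ?F → skip
[6] flags=1010 EQ?F → skip
[7] flags=0011 → (cmp)
[8] flags=0011 LT?T → r1=0xd0
[9] flags=0011 HI?T → r3=0xc4

FIX = (r1, 0xd0)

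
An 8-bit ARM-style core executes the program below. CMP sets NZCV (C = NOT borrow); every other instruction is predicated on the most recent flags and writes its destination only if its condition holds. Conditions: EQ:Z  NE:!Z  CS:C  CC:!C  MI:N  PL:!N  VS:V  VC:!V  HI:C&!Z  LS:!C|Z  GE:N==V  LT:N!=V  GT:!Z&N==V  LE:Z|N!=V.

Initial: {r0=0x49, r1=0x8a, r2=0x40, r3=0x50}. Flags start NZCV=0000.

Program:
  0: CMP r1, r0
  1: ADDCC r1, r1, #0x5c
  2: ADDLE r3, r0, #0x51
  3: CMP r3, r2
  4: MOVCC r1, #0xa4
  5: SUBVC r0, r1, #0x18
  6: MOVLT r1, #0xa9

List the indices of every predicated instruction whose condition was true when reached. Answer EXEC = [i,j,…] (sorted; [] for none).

0: ✓ CMP  NZCV=0011
1: · ADDCC
2: ✓ ADDLE  r3←0x9a
3: ✓ CMP  NZCV=0011
4: · MOVCC
5: · SUBVC
6: ✓ MOVLT  r1←0xa9

EXEC = [2,6]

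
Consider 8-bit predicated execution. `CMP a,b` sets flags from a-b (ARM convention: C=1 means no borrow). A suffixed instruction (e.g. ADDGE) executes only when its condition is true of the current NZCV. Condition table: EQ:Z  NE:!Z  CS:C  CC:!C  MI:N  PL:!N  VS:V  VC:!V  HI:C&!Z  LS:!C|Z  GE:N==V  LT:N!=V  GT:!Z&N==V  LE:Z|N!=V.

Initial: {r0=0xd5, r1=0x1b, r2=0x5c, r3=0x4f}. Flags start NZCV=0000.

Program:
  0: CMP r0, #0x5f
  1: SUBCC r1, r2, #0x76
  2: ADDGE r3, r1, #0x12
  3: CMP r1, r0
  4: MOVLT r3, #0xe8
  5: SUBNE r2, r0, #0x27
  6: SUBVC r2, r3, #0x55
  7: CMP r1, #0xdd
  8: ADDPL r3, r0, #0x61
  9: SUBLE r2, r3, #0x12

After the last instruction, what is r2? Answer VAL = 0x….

[0] flags=0011 → (cmp)
[1] flags=0011 CC?F → skip
[2] flags=0011 GE?F → skip
[3] flags=0000 → (cmp)
[4] flags=0000 LT?F → skip
[5] flags=0000 NE?T → r2=0xae
[6] flags=0000 VC?T → r2=0xfa
[7] flags=0000 → (cmp)
[8] flags=0000 PL?T → r3=0x36
[9] flags=0000 LE?F → skip

VAL = 0xfa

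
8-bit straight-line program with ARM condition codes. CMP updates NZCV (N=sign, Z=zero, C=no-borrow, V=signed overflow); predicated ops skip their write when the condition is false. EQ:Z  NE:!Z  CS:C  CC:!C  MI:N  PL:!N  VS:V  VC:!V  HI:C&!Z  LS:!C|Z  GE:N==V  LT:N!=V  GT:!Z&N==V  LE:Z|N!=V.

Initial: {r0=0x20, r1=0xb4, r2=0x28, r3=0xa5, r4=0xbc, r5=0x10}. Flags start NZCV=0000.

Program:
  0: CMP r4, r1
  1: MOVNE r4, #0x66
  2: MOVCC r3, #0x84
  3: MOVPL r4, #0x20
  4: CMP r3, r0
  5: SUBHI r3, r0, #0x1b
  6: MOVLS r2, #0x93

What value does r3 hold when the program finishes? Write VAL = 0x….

VAL = 0x05

0: ✓ CMP  NZCV=0010
1: ✓ MOVNE  r4←0x66
2: · MOVCC
3: ✓ MOVPL  r4←0x20
4: ✓ CMP  NZCV=1010
5: ✓ SUBHI  r3←0x05
6: · MOVLS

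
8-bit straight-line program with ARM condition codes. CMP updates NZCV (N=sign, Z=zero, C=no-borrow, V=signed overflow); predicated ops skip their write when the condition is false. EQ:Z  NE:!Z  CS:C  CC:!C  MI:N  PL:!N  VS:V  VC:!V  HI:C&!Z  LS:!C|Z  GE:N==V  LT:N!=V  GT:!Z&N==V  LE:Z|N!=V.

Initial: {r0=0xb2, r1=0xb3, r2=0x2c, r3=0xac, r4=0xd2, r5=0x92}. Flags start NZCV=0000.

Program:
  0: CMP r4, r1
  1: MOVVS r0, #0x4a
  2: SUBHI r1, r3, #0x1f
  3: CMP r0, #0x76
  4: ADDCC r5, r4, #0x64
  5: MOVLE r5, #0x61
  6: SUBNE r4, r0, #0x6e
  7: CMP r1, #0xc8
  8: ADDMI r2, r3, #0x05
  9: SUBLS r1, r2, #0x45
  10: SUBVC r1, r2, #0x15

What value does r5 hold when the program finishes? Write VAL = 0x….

0: ✓ CMP  NZCV=0010
1: · MOVVS
2: ✓ SUBHI  r1←0x8d
3: ✓ CMP  NZCV=0011
4: · ADDCC
5: ✓ MOVLE  r5←0x61
6: ✓ SUBNE  r4←0x44
7: ✓ CMP  NZCV=1000
8: ✓ ADDMI  r2←0xb1
9: ✓ SUBLS  r1←0x6c
10: ✓ SUBVC  r1←0x9c

VAL = 0x61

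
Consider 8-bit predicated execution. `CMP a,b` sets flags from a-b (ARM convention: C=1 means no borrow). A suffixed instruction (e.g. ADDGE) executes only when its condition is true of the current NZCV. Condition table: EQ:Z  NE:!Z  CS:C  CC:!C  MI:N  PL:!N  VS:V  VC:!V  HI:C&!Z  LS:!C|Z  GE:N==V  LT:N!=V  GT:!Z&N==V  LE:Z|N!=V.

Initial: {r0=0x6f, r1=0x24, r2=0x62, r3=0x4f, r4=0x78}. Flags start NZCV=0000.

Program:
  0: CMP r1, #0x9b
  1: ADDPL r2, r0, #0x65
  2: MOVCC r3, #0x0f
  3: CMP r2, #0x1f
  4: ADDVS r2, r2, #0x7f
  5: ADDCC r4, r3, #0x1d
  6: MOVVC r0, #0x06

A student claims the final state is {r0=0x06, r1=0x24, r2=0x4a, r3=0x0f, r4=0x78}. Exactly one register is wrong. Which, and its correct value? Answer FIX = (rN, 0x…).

FIX = (r2, 0x62)

0: ✓ CMP  NZCV=1001
1: · ADDPL
2: ✓ MOVCC  r3←0x0f
3: ✓ CMP  NZCV=0010
4: · ADDVS
5: · ADDCC
6: ✓ MOVVC  r0←0x06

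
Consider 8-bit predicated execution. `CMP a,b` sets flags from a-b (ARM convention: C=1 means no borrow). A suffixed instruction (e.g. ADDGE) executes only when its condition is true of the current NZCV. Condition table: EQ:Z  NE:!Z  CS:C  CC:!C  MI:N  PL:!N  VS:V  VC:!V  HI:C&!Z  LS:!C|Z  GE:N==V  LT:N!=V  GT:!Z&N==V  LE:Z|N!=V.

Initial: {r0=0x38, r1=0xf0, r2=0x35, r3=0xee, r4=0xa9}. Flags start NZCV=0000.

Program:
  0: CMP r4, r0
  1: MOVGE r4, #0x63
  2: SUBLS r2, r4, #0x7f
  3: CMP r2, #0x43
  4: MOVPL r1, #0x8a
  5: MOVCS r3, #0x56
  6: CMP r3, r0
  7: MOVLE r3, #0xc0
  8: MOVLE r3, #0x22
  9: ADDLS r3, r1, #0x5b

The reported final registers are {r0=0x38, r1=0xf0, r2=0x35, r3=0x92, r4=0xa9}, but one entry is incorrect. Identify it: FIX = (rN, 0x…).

FIX = (r3, 0x22)

[0] flags=0011 → (cmp)
[1] flags=0011 GE?F → skip
[2] flags=0011 LS?F → skip
[3] flags=1000 → (cmp)
[4] flags=1000 PL?F → skip
[5] flags=1000 CS?F → skip
[6] flags=1010 → (cmp)
[7] flags=1010 LE?T → r3=0xc0
[8] flags=1010 LE?T → r3=0x22
[9] flags=1010 LS?F → skip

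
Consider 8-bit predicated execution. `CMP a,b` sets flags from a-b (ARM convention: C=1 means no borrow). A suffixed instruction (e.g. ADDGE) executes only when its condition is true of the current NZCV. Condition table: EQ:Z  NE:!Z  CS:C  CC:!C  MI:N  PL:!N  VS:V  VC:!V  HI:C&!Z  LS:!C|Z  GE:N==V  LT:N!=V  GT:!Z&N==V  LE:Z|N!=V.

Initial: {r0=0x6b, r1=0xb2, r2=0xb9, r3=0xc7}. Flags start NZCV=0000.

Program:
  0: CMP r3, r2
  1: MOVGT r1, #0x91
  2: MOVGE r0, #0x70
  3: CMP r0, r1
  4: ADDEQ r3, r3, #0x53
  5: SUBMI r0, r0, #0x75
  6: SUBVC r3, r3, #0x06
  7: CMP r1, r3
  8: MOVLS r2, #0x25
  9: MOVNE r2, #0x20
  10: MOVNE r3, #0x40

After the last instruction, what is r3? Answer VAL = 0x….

VAL = 0x40

[0] flags=0010 → (cmp)
[1] flags=0010 GT?T → r1=0x91
[2] flags=0010 GE?T → r0=0x70
[3] flags=1001 → (cmp)
[4] flags=1001 EQ?F → skip
[5] flags=1001 MI?T → r0=0xfb
[6] flags=1001 VC?F → skip
[7] flags=1000 → (cmp)
[8] flags=1000 LS?T → r2=0x25
[9] flags=1000 NE?T → r2=0x20
[10] flags=1000 NE?T → r3=0x40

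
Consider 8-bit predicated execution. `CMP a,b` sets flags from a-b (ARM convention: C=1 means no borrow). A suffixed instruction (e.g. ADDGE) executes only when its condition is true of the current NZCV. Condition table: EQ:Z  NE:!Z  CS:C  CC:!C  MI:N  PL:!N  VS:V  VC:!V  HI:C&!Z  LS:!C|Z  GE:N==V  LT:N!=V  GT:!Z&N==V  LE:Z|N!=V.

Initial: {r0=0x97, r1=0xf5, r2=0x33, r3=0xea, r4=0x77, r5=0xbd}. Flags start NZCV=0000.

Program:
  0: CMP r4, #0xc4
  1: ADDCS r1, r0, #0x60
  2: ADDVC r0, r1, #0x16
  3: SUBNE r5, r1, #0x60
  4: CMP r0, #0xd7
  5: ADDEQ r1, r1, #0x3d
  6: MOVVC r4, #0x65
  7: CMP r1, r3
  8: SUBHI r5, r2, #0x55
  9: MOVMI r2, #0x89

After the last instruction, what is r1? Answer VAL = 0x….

[0] flags=1001 → (cmp)
[1] flags=1001 CS?F → skip
[2] flags=1001 VC?F → skip
[3] flags=1001 NE?T → r5=0x95
[4] flags=1000 → (cmp)
[5] flags=1000 EQ?F → skip
[6] flags=1000 VC?T → r4=0x65
[7] flags=0010 → (cmp)
[8] flags=0010 HI?T → r5=0xde
[9] flags=0010 MI?F → skip

VAL = 0xf5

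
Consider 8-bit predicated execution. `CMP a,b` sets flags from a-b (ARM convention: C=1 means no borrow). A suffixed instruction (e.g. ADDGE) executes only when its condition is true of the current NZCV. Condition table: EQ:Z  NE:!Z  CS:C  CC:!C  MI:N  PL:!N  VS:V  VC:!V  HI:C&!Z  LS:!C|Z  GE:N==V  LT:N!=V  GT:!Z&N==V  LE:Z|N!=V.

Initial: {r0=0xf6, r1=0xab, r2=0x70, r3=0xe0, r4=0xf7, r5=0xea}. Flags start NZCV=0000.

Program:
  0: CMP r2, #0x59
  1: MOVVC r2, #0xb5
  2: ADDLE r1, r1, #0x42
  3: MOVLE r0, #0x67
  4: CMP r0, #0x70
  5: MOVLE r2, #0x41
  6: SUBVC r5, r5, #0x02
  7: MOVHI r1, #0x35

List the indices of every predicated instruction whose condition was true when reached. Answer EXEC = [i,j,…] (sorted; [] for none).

[0] flags=0010 → (cmp)
[1] flags=0010 VC?T → r2=0xb5
[2] flags=0010 LE?F → skip
[3] flags=0010 LE?F → skip
[4] flags=1010 → (cmp)
[5] flags=1010 LE?T → r2=0x41
[6] flags=1010 VC?T → r5=0xe8
[7] flags=1010 HI?T → r1=0x35

EXEC = [1,5,6,7]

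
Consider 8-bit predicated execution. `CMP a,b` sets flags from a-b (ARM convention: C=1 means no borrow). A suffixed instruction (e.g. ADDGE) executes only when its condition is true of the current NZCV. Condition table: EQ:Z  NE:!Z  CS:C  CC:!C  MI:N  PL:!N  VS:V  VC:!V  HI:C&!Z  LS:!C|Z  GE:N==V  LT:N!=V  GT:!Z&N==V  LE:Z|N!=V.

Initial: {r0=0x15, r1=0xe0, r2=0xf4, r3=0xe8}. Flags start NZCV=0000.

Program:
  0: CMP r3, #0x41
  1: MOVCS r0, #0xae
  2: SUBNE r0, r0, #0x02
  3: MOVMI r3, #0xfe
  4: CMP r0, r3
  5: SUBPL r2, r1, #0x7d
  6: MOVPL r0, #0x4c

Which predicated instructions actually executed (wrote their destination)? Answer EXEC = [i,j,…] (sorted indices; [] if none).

EXEC = [1,2,3]

[0] flags=1010 → (cmp)
[1] flags=1010 CS?T → r0=0xae
[2] flags=1010 NE?T → r0=0xac
[3] flags=1010 MI?T → r3=0xfe
[4] flags=1000 → (cmp)
[5] flags=1000 PL?F → skip
[6] flags=1000 PL?F → skip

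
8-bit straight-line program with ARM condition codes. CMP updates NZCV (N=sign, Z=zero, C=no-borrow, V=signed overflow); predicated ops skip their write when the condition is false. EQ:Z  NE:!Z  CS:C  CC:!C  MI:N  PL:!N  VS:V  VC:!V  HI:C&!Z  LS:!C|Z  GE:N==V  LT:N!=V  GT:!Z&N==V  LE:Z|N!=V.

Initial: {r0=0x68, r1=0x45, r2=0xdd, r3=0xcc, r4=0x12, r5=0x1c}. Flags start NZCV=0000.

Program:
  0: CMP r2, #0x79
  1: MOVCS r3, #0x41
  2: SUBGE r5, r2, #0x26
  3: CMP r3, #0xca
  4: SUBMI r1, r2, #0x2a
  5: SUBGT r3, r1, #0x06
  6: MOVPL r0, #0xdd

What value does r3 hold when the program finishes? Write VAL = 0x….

[0] flags=0011 → (cmp)
[1] flags=0011 CS?T → r3=0x41
[2] flags=0011 GE?F → skip
[3] flags=0000 → (cmp)
[4] flags=0000 MI?F → skip
[5] flags=0000 GT?T → r3=0x3f
[6] flags=0000 PL?T → r0=0xdd

VAL = 0x3f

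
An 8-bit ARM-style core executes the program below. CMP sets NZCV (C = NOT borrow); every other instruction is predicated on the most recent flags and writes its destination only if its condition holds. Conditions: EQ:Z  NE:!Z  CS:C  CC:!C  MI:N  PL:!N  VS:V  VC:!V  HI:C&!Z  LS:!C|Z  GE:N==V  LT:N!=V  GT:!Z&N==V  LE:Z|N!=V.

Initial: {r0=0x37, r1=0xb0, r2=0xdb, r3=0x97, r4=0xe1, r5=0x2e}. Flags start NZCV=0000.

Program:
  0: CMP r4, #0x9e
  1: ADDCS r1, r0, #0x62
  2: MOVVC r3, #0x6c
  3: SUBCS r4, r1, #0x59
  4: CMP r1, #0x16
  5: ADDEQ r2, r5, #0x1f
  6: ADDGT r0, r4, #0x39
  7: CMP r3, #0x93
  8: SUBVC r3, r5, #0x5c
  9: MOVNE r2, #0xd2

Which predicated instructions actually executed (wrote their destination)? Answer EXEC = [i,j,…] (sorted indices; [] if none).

EXEC = [1,2,3,9]

0: ✓ CMP  NZCV=0010
1: ✓ ADDCS  r1←0x99
2: ✓ MOVVC  r3←0x6c
3: ✓ SUBCS  r4←0x40
4: ✓ CMP  NZCV=1010
5: · ADDEQ
6: · ADDGT
7: ✓ CMP  NZCV=1001
8: · SUBVC
9: ✓ MOVNE  r2←0xd2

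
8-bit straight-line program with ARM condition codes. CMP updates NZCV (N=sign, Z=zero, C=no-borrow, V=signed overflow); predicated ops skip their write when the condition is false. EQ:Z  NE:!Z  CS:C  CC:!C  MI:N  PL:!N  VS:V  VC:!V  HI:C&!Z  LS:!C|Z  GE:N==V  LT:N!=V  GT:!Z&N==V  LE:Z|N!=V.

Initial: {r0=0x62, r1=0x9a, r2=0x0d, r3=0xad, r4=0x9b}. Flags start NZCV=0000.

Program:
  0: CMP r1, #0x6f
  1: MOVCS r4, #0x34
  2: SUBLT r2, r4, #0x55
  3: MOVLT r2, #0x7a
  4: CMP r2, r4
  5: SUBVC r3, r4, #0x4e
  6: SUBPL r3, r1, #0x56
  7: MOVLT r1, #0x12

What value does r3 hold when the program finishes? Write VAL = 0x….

[0] flags=0011 → (cmp)
[1] flags=0011 CS?T → r4=0x34
[2] flags=0011 LT?T → r2=0xdf
[3] flags=0011 LT?T → r2=0x7a
[4] flags=0010 → (cmp)
[5] flags=0010 VC?T → r3=0xe6
[6] flags=0010 PL?T → r3=0x44
[7] flags=0010 LT?F → skip

VAL = 0x44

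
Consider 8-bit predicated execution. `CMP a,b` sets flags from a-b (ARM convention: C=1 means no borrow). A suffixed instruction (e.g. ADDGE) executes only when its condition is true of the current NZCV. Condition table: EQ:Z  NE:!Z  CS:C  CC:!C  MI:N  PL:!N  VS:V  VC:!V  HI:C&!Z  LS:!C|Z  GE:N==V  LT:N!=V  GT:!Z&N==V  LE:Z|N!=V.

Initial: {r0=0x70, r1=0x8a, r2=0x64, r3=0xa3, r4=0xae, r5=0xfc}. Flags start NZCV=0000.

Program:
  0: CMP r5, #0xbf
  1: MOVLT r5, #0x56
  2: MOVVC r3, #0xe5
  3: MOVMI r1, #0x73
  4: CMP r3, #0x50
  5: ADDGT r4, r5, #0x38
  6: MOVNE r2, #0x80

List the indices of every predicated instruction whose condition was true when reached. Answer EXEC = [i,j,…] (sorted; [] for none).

0: ✓ CMP  NZCV=0010
1: · MOVLT
2: ✓ MOVVC  r3←0xe5
3: · MOVMI
4: ✓ CMP  NZCV=1010
5: · ADDGT
6: ✓ MOVNE  r2←0x80

EXEC = [2,6]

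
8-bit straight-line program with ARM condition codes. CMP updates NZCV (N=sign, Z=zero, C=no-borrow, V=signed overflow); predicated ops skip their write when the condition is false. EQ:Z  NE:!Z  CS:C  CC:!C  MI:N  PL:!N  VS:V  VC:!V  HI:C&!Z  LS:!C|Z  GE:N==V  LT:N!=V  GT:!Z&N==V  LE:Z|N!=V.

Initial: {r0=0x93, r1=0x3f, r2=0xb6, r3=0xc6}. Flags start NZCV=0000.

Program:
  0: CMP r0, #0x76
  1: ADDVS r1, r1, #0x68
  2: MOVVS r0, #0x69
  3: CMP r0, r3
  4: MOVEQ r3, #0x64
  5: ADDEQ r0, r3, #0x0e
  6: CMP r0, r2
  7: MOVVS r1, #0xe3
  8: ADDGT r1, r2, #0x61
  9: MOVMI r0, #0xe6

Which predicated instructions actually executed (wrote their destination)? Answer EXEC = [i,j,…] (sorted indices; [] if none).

EXEC = [1,2,7,8,9]

[0] flags=0011 → (cmp)
[1] flags=0011 VS?T → r1=0xa7
[2] flags=0011 VS?T → r0=0x69
[3] flags=1001 → (cmp)
[4] flags=1001 EQ?F → skip
[5] flags=1001 EQ?F → skip
[6] flags=1001 → (cmp)
[7] flags=1001 VS?T → r1=0xe3
[8] flags=1001 GT?T → r1=0x17
[9] flags=1001 MI?T → r0=0xe6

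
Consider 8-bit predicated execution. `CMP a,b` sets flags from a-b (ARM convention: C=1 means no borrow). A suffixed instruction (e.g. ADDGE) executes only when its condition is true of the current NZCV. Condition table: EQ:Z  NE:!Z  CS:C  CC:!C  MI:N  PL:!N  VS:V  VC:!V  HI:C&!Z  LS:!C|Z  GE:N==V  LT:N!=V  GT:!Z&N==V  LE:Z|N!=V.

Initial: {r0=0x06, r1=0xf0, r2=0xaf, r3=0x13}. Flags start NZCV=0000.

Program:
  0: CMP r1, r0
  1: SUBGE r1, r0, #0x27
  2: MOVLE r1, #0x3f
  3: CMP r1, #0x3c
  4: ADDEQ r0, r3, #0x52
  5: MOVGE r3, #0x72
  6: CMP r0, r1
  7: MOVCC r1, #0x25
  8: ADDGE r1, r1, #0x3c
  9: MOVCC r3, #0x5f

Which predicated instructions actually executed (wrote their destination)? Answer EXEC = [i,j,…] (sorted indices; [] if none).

0: ✓ CMP  NZCV=1010
1: · SUBGE
2: ✓ MOVLE  r1←0x3f
3: ✓ CMP  NZCV=0010
4: · ADDEQ
5: ✓ MOVGE  r3←0x72
6: ✓ CMP  NZCV=1000
7: ✓ MOVCC  r1←0x25
8: · ADDGE
9: ✓ MOVCC  r3←0x5f

EXEC = [2,5,7,9]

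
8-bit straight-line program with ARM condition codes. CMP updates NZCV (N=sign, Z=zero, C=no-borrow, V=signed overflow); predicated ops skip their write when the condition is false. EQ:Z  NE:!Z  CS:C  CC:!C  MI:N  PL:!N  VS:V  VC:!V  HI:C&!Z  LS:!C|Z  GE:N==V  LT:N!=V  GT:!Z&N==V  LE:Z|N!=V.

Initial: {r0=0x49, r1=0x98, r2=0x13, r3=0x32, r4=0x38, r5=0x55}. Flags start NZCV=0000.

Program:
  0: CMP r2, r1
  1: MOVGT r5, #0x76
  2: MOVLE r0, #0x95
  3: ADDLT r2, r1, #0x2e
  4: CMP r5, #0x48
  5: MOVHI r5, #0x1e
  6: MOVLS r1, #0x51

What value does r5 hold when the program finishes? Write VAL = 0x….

[0] flags=0000 → (cmp)
[1] flags=0000 GT?T → r5=0x76
[2] flags=0000 LE?F → skip
[3] flags=0000 LT?F → skip
[4] flags=0010 → (cmp)
[5] flags=0010 HI?T → r5=0x1e
[6] flags=0010 LS?F → skip

VAL = 0x1e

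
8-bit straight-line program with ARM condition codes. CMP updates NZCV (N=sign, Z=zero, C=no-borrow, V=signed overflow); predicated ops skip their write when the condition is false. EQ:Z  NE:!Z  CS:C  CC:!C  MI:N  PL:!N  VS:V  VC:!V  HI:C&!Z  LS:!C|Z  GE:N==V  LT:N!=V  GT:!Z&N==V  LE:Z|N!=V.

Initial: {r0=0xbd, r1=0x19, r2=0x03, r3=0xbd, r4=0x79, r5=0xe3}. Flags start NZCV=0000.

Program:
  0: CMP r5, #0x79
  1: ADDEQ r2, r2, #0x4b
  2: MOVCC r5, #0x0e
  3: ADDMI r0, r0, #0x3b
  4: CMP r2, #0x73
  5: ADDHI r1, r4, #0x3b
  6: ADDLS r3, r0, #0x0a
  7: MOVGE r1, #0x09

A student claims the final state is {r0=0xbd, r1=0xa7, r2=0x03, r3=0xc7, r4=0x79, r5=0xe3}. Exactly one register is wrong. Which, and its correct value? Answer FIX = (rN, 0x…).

0: ✓ CMP  NZCV=0011
1: · ADDEQ
2: · MOVCC
3: · ADDMI
4: ✓ CMP  NZCV=1000
5: · ADDHI
6: ✓ ADDLS  r3←0xc7
7: · MOVGE

FIX = (r1, 0x19)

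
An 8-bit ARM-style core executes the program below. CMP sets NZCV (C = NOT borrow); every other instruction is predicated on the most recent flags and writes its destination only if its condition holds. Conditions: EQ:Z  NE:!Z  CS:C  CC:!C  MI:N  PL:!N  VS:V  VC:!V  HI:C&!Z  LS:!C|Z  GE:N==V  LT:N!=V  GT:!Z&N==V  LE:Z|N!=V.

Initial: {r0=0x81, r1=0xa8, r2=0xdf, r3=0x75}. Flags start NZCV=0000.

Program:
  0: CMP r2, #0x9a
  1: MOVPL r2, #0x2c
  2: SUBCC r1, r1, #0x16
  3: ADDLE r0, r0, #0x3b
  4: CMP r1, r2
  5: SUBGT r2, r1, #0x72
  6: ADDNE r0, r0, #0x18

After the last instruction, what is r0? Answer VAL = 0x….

0: ✓ CMP  NZCV=0010
1: ✓ MOVPL  r2←0x2c
2: · SUBCC
3: · ADDLE
4: ✓ CMP  NZCV=0011
5: · SUBGT
6: ✓ ADDNE  r0←0x99

VAL = 0x99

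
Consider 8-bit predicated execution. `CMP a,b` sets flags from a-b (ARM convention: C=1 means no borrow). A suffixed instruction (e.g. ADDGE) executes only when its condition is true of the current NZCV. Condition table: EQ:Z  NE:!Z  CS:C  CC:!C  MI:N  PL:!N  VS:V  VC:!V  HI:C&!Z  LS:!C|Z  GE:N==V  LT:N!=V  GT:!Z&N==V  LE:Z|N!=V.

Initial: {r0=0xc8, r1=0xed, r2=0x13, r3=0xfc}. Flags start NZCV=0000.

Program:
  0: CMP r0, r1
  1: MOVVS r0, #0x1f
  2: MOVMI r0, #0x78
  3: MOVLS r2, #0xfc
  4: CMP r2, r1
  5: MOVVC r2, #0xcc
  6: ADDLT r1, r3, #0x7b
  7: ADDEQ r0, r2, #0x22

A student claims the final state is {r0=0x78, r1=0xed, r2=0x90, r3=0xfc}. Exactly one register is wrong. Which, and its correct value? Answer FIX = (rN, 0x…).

[0] flags=1000 → (cmp)
[1] flags=1000 VS?F → skip
[2] flags=1000 MI?T → r0=0x78
[3] flags=1000 LS?T → r2=0xfc
[4] flags=0010 → (cmp)
[5] flags=0010 VC?T → r2=0xcc
[6] flags=0010 LT?F → skip
[7] flags=0010 EQ?F → skip

FIX = (r2, 0xcc)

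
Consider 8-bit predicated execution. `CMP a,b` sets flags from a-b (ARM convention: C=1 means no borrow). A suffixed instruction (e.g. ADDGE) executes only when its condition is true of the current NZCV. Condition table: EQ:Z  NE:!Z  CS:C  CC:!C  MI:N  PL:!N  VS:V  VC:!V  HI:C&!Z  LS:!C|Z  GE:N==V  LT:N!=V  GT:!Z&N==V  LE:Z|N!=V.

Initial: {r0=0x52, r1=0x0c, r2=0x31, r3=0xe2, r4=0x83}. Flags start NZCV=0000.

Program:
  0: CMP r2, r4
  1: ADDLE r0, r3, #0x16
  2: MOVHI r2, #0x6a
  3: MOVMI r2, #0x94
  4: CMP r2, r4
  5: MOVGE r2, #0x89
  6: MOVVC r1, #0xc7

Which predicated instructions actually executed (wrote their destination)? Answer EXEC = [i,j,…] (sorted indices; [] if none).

EXEC = [3,5,6]

[0] flags=1001 → (cmp)
[1] flags=1001 LE?F → skip
[2] flags=1001 HI?F → skip
[3] flags=1001 MI?T → r2=0x94
[4] flags=0010 → (cmp)
[5] flags=0010 GE?T → r2=0x89
[6] flags=0010 VC?T → r1=0xc7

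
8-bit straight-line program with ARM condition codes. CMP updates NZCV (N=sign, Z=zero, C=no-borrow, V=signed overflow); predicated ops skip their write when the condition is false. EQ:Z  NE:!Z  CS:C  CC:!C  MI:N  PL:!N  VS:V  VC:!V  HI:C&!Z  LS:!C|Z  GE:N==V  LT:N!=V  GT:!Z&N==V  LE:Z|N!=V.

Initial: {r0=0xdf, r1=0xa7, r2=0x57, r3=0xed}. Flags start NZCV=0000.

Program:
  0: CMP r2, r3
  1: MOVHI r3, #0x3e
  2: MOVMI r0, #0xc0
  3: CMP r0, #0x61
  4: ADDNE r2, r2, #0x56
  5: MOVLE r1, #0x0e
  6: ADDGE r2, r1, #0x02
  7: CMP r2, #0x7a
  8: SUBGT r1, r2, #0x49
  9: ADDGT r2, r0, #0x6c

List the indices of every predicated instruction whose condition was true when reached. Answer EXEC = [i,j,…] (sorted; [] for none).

EXEC = [4,5]

0: ✓ CMP  NZCV=0000
1: · MOVHI
2: · MOVMI
3: ✓ CMP  NZCV=0011
4: ✓ ADDNE  r2←0xad
5: ✓ MOVLE  r1←0x0e
6: · ADDGE
7: ✓ CMP  NZCV=0011
8: · SUBGT
9: · ADDGT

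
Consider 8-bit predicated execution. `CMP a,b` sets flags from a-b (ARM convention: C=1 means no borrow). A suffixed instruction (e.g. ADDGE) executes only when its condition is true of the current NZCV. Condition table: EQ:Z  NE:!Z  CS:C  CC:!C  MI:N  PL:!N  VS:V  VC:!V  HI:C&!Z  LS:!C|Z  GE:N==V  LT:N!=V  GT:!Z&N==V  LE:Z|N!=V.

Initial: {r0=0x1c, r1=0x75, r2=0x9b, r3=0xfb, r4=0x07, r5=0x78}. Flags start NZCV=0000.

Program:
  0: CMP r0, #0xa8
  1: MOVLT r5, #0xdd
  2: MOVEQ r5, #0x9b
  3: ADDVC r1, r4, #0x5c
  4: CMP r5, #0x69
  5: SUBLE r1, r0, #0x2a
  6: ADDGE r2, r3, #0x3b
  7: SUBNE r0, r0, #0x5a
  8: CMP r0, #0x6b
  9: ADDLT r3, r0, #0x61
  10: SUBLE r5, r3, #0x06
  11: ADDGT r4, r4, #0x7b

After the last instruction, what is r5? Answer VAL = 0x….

VAL = 0x1d

0: ✓ CMP  NZCV=0000
1: · MOVLT
2: · MOVEQ
3: ✓ ADDVC  r1←0x63
4: ✓ CMP  NZCV=0010
5: · SUBLE
6: ✓ ADDGE  r2←0x36
7: ✓ SUBNE  r0←0xc2
8: ✓ CMP  NZCV=0011
9: ✓ ADDLT  r3←0x23
10: ✓ SUBLE  r5←0x1d
11: · ADDGT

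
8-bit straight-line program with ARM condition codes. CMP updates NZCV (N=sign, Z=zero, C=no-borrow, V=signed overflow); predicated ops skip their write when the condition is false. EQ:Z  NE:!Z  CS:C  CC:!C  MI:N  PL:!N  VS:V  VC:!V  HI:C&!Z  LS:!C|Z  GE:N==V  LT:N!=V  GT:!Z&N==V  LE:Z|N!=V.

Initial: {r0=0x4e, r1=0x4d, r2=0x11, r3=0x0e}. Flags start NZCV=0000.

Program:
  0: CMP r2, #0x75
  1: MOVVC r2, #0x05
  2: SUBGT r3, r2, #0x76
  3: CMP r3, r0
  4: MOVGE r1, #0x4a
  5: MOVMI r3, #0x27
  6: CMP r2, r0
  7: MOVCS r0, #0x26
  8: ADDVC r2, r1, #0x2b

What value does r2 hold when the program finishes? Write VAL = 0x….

[0] flags=1000 → (cmp)
[1] flags=1000 VC?T → r2=0x05
[2] flags=1000 GT?F → skip
[3] flags=1000 → (cmp)
[4] flags=1000 GE?F → skip
[5] flags=1000 MI?T → r3=0x27
[6] flags=1000 → (cmp)
[7] flags=1000 CS?F → skip
[8] flags=1000 VC?T → r2=0x78

VAL = 0x78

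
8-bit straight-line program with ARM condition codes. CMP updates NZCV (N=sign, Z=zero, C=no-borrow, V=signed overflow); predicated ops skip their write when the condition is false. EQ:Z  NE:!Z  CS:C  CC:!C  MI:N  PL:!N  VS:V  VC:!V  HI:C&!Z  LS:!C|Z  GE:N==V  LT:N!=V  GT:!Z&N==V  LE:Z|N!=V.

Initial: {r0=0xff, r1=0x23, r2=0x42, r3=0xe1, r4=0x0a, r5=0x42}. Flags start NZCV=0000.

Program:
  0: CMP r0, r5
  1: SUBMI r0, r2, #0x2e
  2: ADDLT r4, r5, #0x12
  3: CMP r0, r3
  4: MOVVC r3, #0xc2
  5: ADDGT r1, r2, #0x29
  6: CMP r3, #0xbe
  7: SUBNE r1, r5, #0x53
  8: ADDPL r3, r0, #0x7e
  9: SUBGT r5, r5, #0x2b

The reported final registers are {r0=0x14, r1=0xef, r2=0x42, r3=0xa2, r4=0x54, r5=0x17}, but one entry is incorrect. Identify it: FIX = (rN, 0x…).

FIX = (r3, 0x92)

0: ✓ CMP  NZCV=1010
1: ✓ SUBMI  r0←0x14
2: ✓ ADDLT  r4←0x54
3: ✓ CMP  NZCV=0000
4: ✓ MOVVC  r3←0xc2
5: ✓ ADDGT  r1←0x6b
6: ✓ CMP  NZCV=0010
7: ✓ SUBNE  r1←0xef
8: ✓ ADDPL  r3←0x92
9: ✓ SUBGT  r5←0x17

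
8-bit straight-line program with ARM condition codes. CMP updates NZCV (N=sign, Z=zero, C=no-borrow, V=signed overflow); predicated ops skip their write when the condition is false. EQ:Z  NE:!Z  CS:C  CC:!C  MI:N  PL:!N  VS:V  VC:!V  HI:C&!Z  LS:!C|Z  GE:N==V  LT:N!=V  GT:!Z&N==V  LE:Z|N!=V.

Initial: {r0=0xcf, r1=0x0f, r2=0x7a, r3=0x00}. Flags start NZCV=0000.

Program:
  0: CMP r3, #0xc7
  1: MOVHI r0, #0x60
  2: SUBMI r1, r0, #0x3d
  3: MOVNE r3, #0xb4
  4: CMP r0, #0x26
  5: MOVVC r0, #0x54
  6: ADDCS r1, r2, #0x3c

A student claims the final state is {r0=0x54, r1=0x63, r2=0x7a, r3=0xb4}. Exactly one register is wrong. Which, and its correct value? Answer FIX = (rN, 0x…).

FIX = (r1, 0xb6)

0: ✓ CMP  NZCV=0000
1: · MOVHI
2: · SUBMI
3: ✓ MOVNE  r3←0xb4
4: ✓ CMP  NZCV=1010
5: ✓ MOVVC  r0←0x54
6: ✓ ADDCS  r1←0xb6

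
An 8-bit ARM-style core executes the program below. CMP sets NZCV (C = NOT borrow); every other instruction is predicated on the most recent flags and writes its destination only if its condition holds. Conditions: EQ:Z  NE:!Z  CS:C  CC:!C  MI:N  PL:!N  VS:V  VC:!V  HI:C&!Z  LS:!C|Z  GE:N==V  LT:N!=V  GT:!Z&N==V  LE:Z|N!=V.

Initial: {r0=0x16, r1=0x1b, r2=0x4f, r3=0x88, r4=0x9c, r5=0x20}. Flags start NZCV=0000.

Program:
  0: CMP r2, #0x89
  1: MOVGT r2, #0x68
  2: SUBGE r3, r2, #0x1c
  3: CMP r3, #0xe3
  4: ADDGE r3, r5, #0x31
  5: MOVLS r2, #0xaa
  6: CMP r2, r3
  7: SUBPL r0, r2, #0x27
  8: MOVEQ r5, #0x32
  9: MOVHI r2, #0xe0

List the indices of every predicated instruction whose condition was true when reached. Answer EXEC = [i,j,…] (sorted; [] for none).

EXEC = [1,2,4,5,7,9]

[0] flags=1001 → (cmp)
[1] flags=1001 GT?T → r2=0x68
[2] flags=1001 GE?T → r3=0x4c
[3] flags=0000 → (cmp)
[4] flags=0000 GE?T → r3=0x51
[5] flags=0000 LS?T → r2=0xaa
[6] flags=0011 → (cmp)
[7] flags=0011 PL?T → r0=0x83
[8] flags=0011 EQ?F → skip
[9] flags=0011 HI?T → r2=0xe0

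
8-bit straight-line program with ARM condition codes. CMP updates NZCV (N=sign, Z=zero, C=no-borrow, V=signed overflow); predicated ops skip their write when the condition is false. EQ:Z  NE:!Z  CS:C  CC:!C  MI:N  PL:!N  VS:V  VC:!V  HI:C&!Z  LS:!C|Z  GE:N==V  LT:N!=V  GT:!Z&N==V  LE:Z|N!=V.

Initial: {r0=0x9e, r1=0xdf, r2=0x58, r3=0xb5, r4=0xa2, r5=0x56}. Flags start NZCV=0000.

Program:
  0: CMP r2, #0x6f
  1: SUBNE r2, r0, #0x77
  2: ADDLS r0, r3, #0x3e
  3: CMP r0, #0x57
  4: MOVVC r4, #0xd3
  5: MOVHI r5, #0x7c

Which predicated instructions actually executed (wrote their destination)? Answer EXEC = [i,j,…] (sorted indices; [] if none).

EXEC = [1,2,4,5]

0: ✓ CMP  NZCV=1000
1: ✓ SUBNE  r2←0x27
2: ✓ ADDLS  r0←0xf3
3: ✓ CMP  NZCV=1010
4: ✓ MOVVC  r4←0xd3
5: ✓ MOVHI  r5←0x7c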